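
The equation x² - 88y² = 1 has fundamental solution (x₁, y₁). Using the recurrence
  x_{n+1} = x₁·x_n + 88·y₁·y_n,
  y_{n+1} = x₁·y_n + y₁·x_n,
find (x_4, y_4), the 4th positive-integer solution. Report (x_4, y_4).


Step 1: Find the fundamental solution (x₁, y₁) of x² - 88y² = 1.
  Expand √88 as a continued fraction. a₀ = ⌊√88⌋ = 9; iterate m_{k+1} = d_k·a_k − m_k, d_{k+1} = (88 − m_{k+1}²)/d_k, a_{k+1} = ⌊(a₀ + m_{k+1})/d_{k+1}⌋ (starting m₀ = 0, d₀ = 1), with convergents p_k = a_k·p_{k-1} + p_{k-2}, q_k = a_k·q_{k-1} + q_{k-2} (p₋₁ = 1, q₋₁ = 0):
  k = 0: a₀ = 9; p₀/q₀ = 9/1; p₀² − 88·q₀² = 81 − 88 = -7.
  k = 1: m = 9, d = 7, a = ⌊(9 + 9)/7⌋ = 2; p/q = (2·9 + 1)/(2·1 + 0) = 19/2; p² − 88·q² = 361 − 352 = 9.
  k = 2: m = 5, d = 9, a = ⌊(9 + 5)/9⌋ = 1; p/q = (1·19 + 9)/(1·2 + 1) = 28/3; p² − 88·q² = 784 − 792 = -8.
  k = 3: m = 4, d = 8, a = ⌊(9 + 4)/8⌋ = 1; p/q = (1·28 + 19)/(1·3 + 2) = 47/5; p² − 88·q² = 2209 − 2200 = 9.
  k = 4: m = 4, d = 9, a = ⌊(9 + 4)/9⌋ = 1; p/q = (1·47 + 28)/(1·5 + 3) = 75/8; p² − 88·q² = 5625 − 5632 = -7.
  k = 5: m = 5, d = 7, a = ⌊(9 + 5)/7⌋ = 2; p/q = (2·75 + 47)/(2·8 + 5) = 197/21; p² − 88·q² = 38809 − 38808 = 1.
  The first convergent with p² − 88·q² = 1 gives the fundamental solution (x₁, y₁) = (197, 21).
Step 2: Apply the recurrence (x_{n+1}, y_{n+1}) = (x₁x_n + 88y₁y_n, x₁y_n + y₁x_n) repeatedly.
  From (x_1, y_1) = (197, 21): x_2 = 197·197 + 88·21·21 = 77617; y_2 = 197·21 + 21·197 = 8274.
  From (x_2, y_2) = (77617, 8274): x_3 = 197·77617 + 88·21·8274 = 30580901; y_3 = 197·8274 + 21·77617 = 3259935.
  From (x_3, y_3) = (30580901, 3259935): x_4 = 197·30580901 + 88·21·3259935 = 12048797377; y_4 = 197·3259935 + 21·30580901 = 1284406116.
Step 3: Verify x_4² - 88·y_4² = 145173518232002080129 - 145173518232002080128 = 1 (should be 1). ✓

(x_1, y_1) = (197, 21); (x_4, y_4) = (12048797377, 1284406116).


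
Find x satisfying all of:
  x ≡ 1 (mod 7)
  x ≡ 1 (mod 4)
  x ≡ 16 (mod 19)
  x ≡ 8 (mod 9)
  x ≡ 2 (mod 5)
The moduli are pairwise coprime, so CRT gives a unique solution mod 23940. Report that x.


Product of moduli M = 7 · 4 · 19 · 9 · 5 = 23940.
Merge one congruence at a time:
  Start: x ≡ 1 (mod 7).
  Combine with x ≡ 1 (mod 4); new modulus lcm = 28.
    Write x = 1 + 7·t and substitute into x ≡ 1 (mod 4): 7·t ≡ 1 − 1 = 0 (mod 4).
    Reduce coefficients mod 4: 3·t ≡ 0 (mod 4).
    The inverse of 3 mod 4 is 3 (since 3·3 = 9 = 2·4 + 1), so t ≡ 3·0 = 0 ≡ 0 (mod 4).
    Then x = 1 + 7·0 = 1, valid modulo lcm(7, 4) = 28: x ≡ 1 (mod 28).
  Combine with x ≡ 16 (mod 19); new modulus lcm = 532.
    Write x = 1 + 28·t and substitute into x ≡ 16 (mod 19): 28·t ≡ 16 − 1 = 15 (mod 19).
    Reduce coefficients mod 19: 9·t ≡ 15 (mod 19).
    The inverse of 9 mod 19 is 17 (since 9·17 = 153 = 8·19 + 1), so t ≡ 17·15 = 255 ≡ 8 (mod 19).
    Then x = 1 + 28·8 = 225, valid modulo lcm(28, 19) = 532: x ≡ 225 (mod 532).
  Combine with x ≡ 8 (mod 9); new modulus lcm = 4788.
    Write x = 225 + 532·t and substitute into x ≡ 8 (mod 9): 532·t ≡ 8 − 225 = -217 (mod 9).
    Reduce coefficients mod 9: 1·t ≡ 8 (mod 9).
    So t ≡ 8 (mod 9).
    Then x = 225 + 532·8 = 4481, valid modulo lcm(532, 9) = 4788: x ≡ 4481 (mod 4788).
  Combine with x ≡ 2 (mod 5); new modulus lcm = 23940.
    Write x = 4481 + 4788·t and substitute into x ≡ 2 (mod 5): 4788·t ≡ 2 − 4481 = -4479 (mod 5).
    Reduce coefficients mod 5: 3·t ≡ 1 (mod 5).
    The inverse of 3 mod 5 is 2 (since 3·2 = 6 = 1·5 + 1), so t ≡ 2·1 = 2 ≡ 2 (mod 5).
    Then x = 4481 + 4788·2 = 14057, valid modulo lcm(4788, 5) = 23940: x ≡ 14057 (mod 23940).
Verify against each original: 14057 mod 7 = 1, 14057 mod 4 = 1, 14057 mod 19 = 16, 14057 mod 9 = 8, 14057 mod 5 = 2.

x ≡ 14057 (mod 23940).


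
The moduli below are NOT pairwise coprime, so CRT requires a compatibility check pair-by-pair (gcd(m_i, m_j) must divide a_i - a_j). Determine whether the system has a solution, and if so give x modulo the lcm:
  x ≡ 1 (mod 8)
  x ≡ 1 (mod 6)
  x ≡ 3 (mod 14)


Moduli 8, 6, 14 are not pairwise coprime, so CRT works modulo lcm(m_i) when all pairwise compatibility conditions hold.
Pairwise compatibility: gcd(m_i, m_j) must divide a_i - a_j for every pair.
Merge one congruence at a time:
  Start: x ≡ 1 (mod 8).
  Combine with x ≡ 1 (mod 6): gcd(8, 6) = 2; 1 - 1 = 0, which IS divisible by 2, so compatible.
    Write x = 1 + 8·t and substitute into x ≡ 1 (mod 6): 8·t ≡ 1 − 1 = 0 (mod 6).
    Divide the congruence (and modulus) by g = 2: 4·t ≡ 0 (mod 3).
    Reduce coefficients mod 3: 1·t ≡ 0 (mod 3).
    So t ≡ 0 (mod 3).
    Then x = 1 + 8·0 = 1, valid modulo lcm(8, 6) = 24: x ≡ 1 (mod 24).
  Combine with x ≡ 3 (mod 14): gcd(24, 14) = 2; 3 - 1 = 2, which IS divisible by 2, so compatible.
    Write x = 1 + 24·t and substitute into x ≡ 3 (mod 14): 24·t ≡ 3 − 1 = 2 (mod 14).
    Divide the congruence (and modulus) by g = 2: 12·t ≡ 1 (mod 7).
    Reduce coefficients mod 7: 5·t ≡ 1 (mod 7).
    The inverse of 5 mod 7 is 3 (since 5·3 = 15 = 2·7 + 1), so t ≡ 3·1 = 3 ≡ 3 (mod 7).
    Then x = 1 + 24·3 = 73, valid modulo lcm(24, 14) = 168: x ≡ 73 (mod 168).
Verify: 73 mod 8 = 1, 73 mod 6 = 1, 73 mod 14 = 3.

x ≡ 73 (mod 168).


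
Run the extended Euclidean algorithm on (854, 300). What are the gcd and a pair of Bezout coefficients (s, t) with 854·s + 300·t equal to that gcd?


Euclidean algorithm on (854, 300) — divide until remainder is 0:
  854 = 2 · 300 + 254
  300 = 1 · 254 + 46
  254 = 5 · 46 + 24
  46 = 1 · 24 + 22
  24 = 1 · 22 + 2
  22 = 11 · 2 + 0
gcd(854, 300) = 2.
Track Bezout coefficients alongside the remainders: start with r₀ = 854 = a·1 + b·0 (s = 1, t = 0) and r₁ = 300 = a·0 + b·1 (s = 0, t = 1); each new remainder r_{k+1} = r_{k-1} − q_k·r_k inherits s_{k+1} = s_{k-1} − q_k·s_k, t_{k+1} = t_{k-1} − q_k·t_k, so r_k = a·s_k + b·t_k at every step:
  q = 2: r = 254, s = 1 − 2·0 = 1, t = 0 − 2·1 = -2  (check: 854·1 + 300·(-2) = 254)
  q = 1: r = 46, s = 0 − 1·1 = -1, t = 1 − 1·(-2) = 3  (check: 854·(-1) + 300·3 = 46)
  q = 5: r = 24, s = 1 − 5·(-1) = 6, t = -2 − 5·3 = -17  (check: 854·6 + 300·(-17) = 24)
  q = 1: r = 22, s = -1 − 1·6 = -7, t = 3 − 1·(-17) = 20  (check: 854·(-7) + 300·20 = 22)
  q = 1: r = 2, s = 6 − 1·(-7) = 13, t = -17 − 1·20 = -37  (check: 854·13 + 300·(-37) = 2)
The row with r = 2 (the gcd) gives the Bezout coefficients s = 13, t = -37.
Result: 854 · (13) + 300 · (-37) = 2.

gcd(854, 300) = 2; s = 13, t = -37 (check: 854·13 + 300·(-37) = 2).


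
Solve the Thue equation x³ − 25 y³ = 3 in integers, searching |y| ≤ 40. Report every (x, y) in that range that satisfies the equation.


The equation is x³ - 25y³ = 3. For fixed y, x³ = 25·y³ + 3, so a solution requires the RHS to be a perfect cube.
Strategy: iterate y from -40 to 40, compute RHS = 25·y³ + 3, and check whether it is a (positive or negative) perfect cube.
Check small values of y:
  y = 0: RHS = 3 is not a perfect cube.
  y = 1: RHS = 28 is not a perfect cube.
  y = -1: RHS = -22 is not a perfect cube.
  y = 2: RHS = 203 is not a perfect cube.
  y = -2: RHS = -197 is not a perfect cube.
  y = 3: RHS = 678 is not a perfect cube.
  y = -3: RHS = -672 is not a perfect cube.
Continuing the search up to |y| = 40 finds no solutions either.
No (x, y) in the scanned range satisfies the equation.

No integer solutions with |y| ≤ 40.


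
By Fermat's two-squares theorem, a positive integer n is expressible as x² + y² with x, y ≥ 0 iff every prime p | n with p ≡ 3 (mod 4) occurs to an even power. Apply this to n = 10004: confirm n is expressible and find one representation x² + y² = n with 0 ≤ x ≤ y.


Step 1: Factor n = 10004 = 2^2 · 41 · 61.
Step 2: Check the mod-4 condition on each prime factor: 2 = 2 (special); 41 ≡ 1 (mod 4), exponent 1; 61 ≡ 1 (mod 4), exponent 1.
All primes ≡ 3 (mod 4) appear to even exponent (or don't appear), so by the two-squares theorem n IS expressible as a sum of two squares.
Step 3: Build a representation. Group n = k² · m with k = 2 and m = 41 · 61 = 2501 (a product of primes ≡ 1 (mod 4)); a representation of m scales to one of n via (k·x)² + (k·y)² = k²(x² + y²). Each prime p ≡ 1 (mod 4) is itself a sum of two squares; find a² by testing p − a² for a perfect square:
  41: 41 − 1² = 40, 41 − 2² = 37, 41 − 3² = 32, 41 − 4² = 25 = 5² ⇒ 41 = 4² + 5².
  61: 61 − 1² = 60, 61 − 2² = 57, 61 − 3² = 52, 61 − 4² = 45, 61 − 5² = 36 = 6² ⇒ 61 = 5² + 6².
  Combine using the Brahmagupta–Fibonacci identity (a² + b²)(c² + d²) = (ac − bd)² + (ad + bc)² = (ac + bd)² + (ad − bc)²:
  41 · 61 = 2501: from (4² + 5²)(5² + 6²), take (4·5 − 5·6, 4·6 + 5·5) = (20 − 30, 24 + 25) = (-10, 49); dropping signs (only squares matter) gives (10, 49); check 10² + 49² = 100 + 2401 = 2501 ✓.
  Scale by k = 2: (2·10, 2·49) = (20, 98).
Step 4: Order so x ≤ y and verify: 20² + 98² = 400 + 9604 = 10004 = n. ✓

n = 10004 = 20² + 98² (one valid representation with x ≤ y).


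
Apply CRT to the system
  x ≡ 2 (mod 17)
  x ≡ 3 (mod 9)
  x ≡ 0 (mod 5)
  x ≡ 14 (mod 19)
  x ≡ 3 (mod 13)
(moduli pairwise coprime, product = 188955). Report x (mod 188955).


Product of moduli M = 17 · 9 · 5 · 19 · 13 = 188955.
Merge one congruence at a time:
  Start: x ≡ 2 (mod 17).
  Combine with x ≡ 3 (mod 9); new modulus lcm = 153.
    Write x = 2 + 17·t and substitute into x ≡ 3 (mod 9): 17·t ≡ 3 − 2 = 1 (mod 9).
    Reduce coefficients mod 9: 8·t ≡ 1 (mod 9).
    The inverse of 8 mod 9 is 8 (since 8·8 = 64 = 7·9 + 1), so t ≡ 8·1 = 8 ≡ 8 (mod 9).
    Then x = 2 + 17·8 = 138, valid modulo lcm(17, 9) = 153: x ≡ 138 (mod 153).
  Combine with x ≡ 0 (mod 5); new modulus lcm = 765.
    Write x = 138 + 153·t and substitute into x ≡ 0 (mod 5): 153·t ≡ 0 − 138 = -138 (mod 5).
    Reduce coefficients mod 5: 3·t ≡ 2 (mod 5).
    The inverse of 3 mod 5 is 2 (since 3·2 = 6 = 1·5 + 1), so t ≡ 2·2 = 4 ≡ 4 (mod 5).
    Then x = 138 + 153·4 = 750, valid modulo lcm(153, 5) = 765: x ≡ 750 (mod 765).
  Combine with x ≡ 14 (mod 19); new modulus lcm = 14535.
    Write x = 750 + 765·t and substitute into x ≡ 14 (mod 19): 765·t ≡ 14 − 750 = -736 (mod 19).
    Reduce coefficients mod 19: 5·t ≡ 5 (mod 19).
    The inverse of 5 mod 19 is 4 (since 5·4 = 20 = 1·19 + 1), so t ≡ 4·5 = 20 ≡ 1 (mod 19).
    Then x = 750 + 765·1 = 1515, valid modulo lcm(765, 19) = 14535: x ≡ 1515 (mod 14535).
  Combine with x ≡ 3 (mod 13); new modulus lcm = 188955.
    Write x = 1515 + 14535·t and substitute into x ≡ 3 (mod 13): 14535·t ≡ 3 − 1515 = -1512 (mod 13).
    Reduce coefficients mod 13: 1·t ≡ 9 (mod 13).
    So t ≡ 9 (mod 13).
    Then x = 1515 + 14535·9 = 132330, valid modulo lcm(14535, 13) = 188955: x ≡ 132330 (mod 188955).
Verify against each original: 132330 mod 17 = 2, 132330 mod 9 = 3, 132330 mod 5 = 0, 132330 mod 19 = 14, 132330 mod 13 = 3.

x ≡ 132330 (mod 188955).


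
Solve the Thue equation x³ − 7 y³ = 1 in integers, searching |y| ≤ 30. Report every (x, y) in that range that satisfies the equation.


The equation is x³ - 7y³ = 1. For fixed y, x³ = 7·y³ + 1, so a solution requires the RHS to be a perfect cube.
Strategy: iterate y from -30 to 30, compute RHS = 7·y³ + 1, and check whether it is a (positive or negative) perfect cube.
Check small values of y:
  y = 0: RHS = 1 = (1)³ ⇒ x = 1 works.
  y = 1: RHS = 8 = (2)³ ⇒ x = 2 works.
  y = -1: RHS = -6 is not a perfect cube.
  y = 2: RHS = 57 is not a perfect cube.
  y = -2: RHS = -55 is not a perfect cube.
  y = 3: RHS = 190 is not a perfect cube.
  y = -3: RHS = -188 is not a perfect cube.
Continuing the search up to |y| = 30 finds no further solutions beyond those listed.
Collected solutions: (1, 0), (2, 1).

Solutions (with |y| ≤ 30): (1, 0), (2, 1).


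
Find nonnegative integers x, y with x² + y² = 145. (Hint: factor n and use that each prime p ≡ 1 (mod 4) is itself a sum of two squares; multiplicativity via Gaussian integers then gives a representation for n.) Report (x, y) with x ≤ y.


Step 1: Factor n = 145 = 5 · 29.
Step 2: Check the mod-4 condition on each prime factor: 5 ≡ 1 (mod 4), exponent 1; 29 ≡ 1 (mod 4), exponent 1.
All primes ≡ 3 (mod 4) appear to even exponent (or don't appear), so by the two-squares theorem n IS expressible as a sum of two squares.
Step 3: Build a representation. Here n = 5 · 29 is a product of primes ≡ 1 (mod 4). Each prime p ≡ 1 (mod 4) is itself a sum of two squares; find a² by testing p − a² for a perfect square:
  5: 5 − 1² = 4 = 2² ⇒ 5 = 1² + 2².
  29: 29 − 1² = 28, 29 − 2² = 25 = 5² ⇒ 29 = 2² + 5².
  Combine using the Brahmagupta–Fibonacci identity (a² + b²)(c² + d²) = (ac − bd)² + (ad + bc)² = (ac + bd)² + (ad − bc)²:
  5 · 29 = 145: from (1² + 2²)(2² + 5²), take (1·2 − 2·5, 1·5 + 2·2) = (2 − 10, 5 + 4) = (-8, 9); dropping signs (only squares matter) gives (8, 9); check 8² + 9² = 64 + 81 = 145 ✓.
Step 4: Order so x ≤ y and verify: 8² + 9² = 64 + 81 = 145 = n. ✓

n = 145 = 8² + 9² (one valid representation with x ≤ y).


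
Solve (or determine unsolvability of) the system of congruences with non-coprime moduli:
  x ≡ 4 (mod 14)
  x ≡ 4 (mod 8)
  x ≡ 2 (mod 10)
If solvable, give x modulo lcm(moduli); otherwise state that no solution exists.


Moduli 14, 8, 10 are not pairwise coprime, so CRT works modulo lcm(m_i) when all pairwise compatibility conditions hold.
Pairwise compatibility: gcd(m_i, m_j) must divide a_i - a_j for every pair.
Merge one congruence at a time:
  Start: x ≡ 4 (mod 14).
  Combine with x ≡ 4 (mod 8): gcd(14, 8) = 2; 4 - 4 = 0, which IS divisible by 2, so compatible.
    Write x = 4 + 14·t and substitute into x ≡ 4 (mod 8): 14·t ≡ 4 − 4 = 0 (mod 8).
    Divide the congruence (and modulus) by g = 2: 7·t ≡ 0 (mod 4).
    Reduce coefficients mod 4: 3·t ≡ 0 (mod 4).
    The inverse of 3 mod 4 is 3 (since 3·3 = 9 = 2·4 + 1), so t ≡ 3·0 = 0 ≡ 0 (mod 4).
    Then x = 4 + 14·0 = 4, valid modulo lcm(14, 8) = 56: x ≡ 4 (mod 56).
  Combine with x ≡ 2 (mod 10): gcd(56, 10) = 2; 2 - 4 = -2, which IS divisible by 2, so compatible.
    Write x = 4 + 56·t and substitute into x ≡ 2 (mod 10): 56·t ≡ 2 − 4 = -2 (mod 10).
    Divide the congruence (and modulus) by g = 2: 28·t ≡ -1 (mod 5).
    Reduce coefficients mod 5: 3·t ≡ 4 (mod 5).
    The inverse of 3 mod 5 is 2 (since 3·2 = 6 = 1·5 + 1), so t ≡ 2·4 = 8 ≡ 3 (mod 5).
    Then x = 4 + 56·3 = 172, valid modulo lcm(56, 10) = 280: x ≡ 172 (mod 280).
Verify: 172 mod 14 = 4, 172 mod 8 = 4, 172 mod 10 = 2.

x ≡ 172 (mod 280).


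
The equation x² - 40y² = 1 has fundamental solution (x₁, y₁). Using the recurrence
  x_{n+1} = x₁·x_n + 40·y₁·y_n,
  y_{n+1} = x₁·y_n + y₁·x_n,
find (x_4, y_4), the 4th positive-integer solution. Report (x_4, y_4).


Step 1: Find the fundamental solution (x₁, y₁) of x² - 40y² = 1.
  Expand √40 as a continued fraction. a₀ = ⌊√40⌋ = 6; iterate m_{k+1} = d_k·a_k − m_k, d_{k+1} = (40 − m_{k+1}²)/d_k, a_{k+1} = ⌊(a₀ + m_{k+1})/d_{k+1}⌋ (starting m₀ = 0, d₀ = 1), with convergents p_k = a_k·p_{k-1} + p_{k-2}, q_k = a_k·q_{k-1} + q_{k-2} (p₋₁ = 1, q₋₁ = 0):
  k = 0: a₀ = 6; p₀/q₀ = 6/1; p₀² − 40·q₀² = 36 − 40 = -4.
  k = 1: m = 6, d = 4, a = ⌊(6 + 6)/4⌋ = 3; p/q = (3·6 + 1)/(3·1 + 0) = 19/3; p² − 40·q² = 361 − 360 = 1.
  The first convergent with p² − 40·q² = 1 gives the fundamental solution (x₁, y₁) = (19, 3).
Step 2: Apply the recurrence (x_{n+1}, y_{n+1}) = (x₁x_n + 40y₁y_n, x₁y_n + y₁x_n) repeatedly.
  From (x_1, y_1) = (19, 3): x_2 = 19·19 + 40·3·3 = 721; y_2 = 19·3 + 3·19 = 114.
  From (x_2, y_2) = (721, 114): x_3 = 19·721 + 40·3·114 = 27379; y_3 = 19·114 + 3·721 = 4329.
  From (x_3, y_3) = (27379, 4329): x_4 = 19·27379 + 40·3·4329 = 1039681; y_4 = 19·4329 + 3·27379 = 164388.
Step 3: Verify x_4² - 40·y_4² = 1080936581761 - 1080936581760 = 1 (should be 1). ✓

(x_1, y_1) = (19, 3); (x_4, y_4) = (1039681, 164388).


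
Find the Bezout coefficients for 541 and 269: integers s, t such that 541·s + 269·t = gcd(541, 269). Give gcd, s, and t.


Euclidean algorithm on (541, 269) — divide until remainder is 0:
  541 = 2 · 269 + 3
  269 = 89 · 3 + 2
  3 = 1 · 2 + 1
  2 = 2 · 1 + 0
gcd(541, 269) = 1.
Track Bezout coefficients alongside the remainders: start with r₀ = 541 = a·1 + b·0 (s = 1, t = 0) and r₁ = 269 = a·0 + b·1 (s = 0, t = 1); each new remainder r_{k+1} = r_{k-1} − q_k·r_k inherits s_{k+1} = s_{k-1} − q_k·s_k, t_{k+1} = t_{k-1} − q_k·t_k, so r_k = a·s_k + b·t_k at every step:
  q = 2: r = 3, s = 1 − 2·0 = 1, t = 0 − 2·1 = -2  (check: 541·1 + 269·(-2) = 3)
  q = 89: r = 2, s = 0 − 89·1 = -89, t = 1 − 89·(-2) = 179  (check: 541·(-89) + 269·179 = 2)
  q = 1: r = 1, s = 1 − 1·(-89) = 90, t = -2 − 1·179 = -181  (check: 541·90 + 269·(-181) = 1)
The row with r = 1 (the gcd) gives the Bezout coefficients s = 90, t = -181.
Result: 541 · (90) + 269 · (-181) = 1.

gcd(541, 269) = 1; s = 90, t = -181 (check: 541·90 + 269·(-181) = 1).


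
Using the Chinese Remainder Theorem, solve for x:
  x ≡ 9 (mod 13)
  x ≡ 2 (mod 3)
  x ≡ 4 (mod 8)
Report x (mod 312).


Moduli 13, 3, 8 are pairwise coprime; by CRT there is a unique solution modulo M = 13 · 3 · 8 = 312.
Solve pairwise, accumulating the modulus:
  Start with x ≡ 9 (mod 13).
  Combine with x ≡ 2 (mod 3): since gcd(13, 3) = 1, we get a unique residue mod 39.
    Write x = 9 + 13·t and substitute into x ≡ 2 (mod 3): 13·t ≡ 2 − 9 = -7 (mod 3).
    Reduce coefficients mod 3: 1·t ≡ 2 (mod 3).
    So t ≡ 2 (mod 3).
    Then x = 9 + 13·2 = 35, valid modulo lcm(13, 3) = 39: x ≡ 35 (mod 39).
  Combine with x ≡ 4 (mod 8): since gcd(39, 8) = 1, we get a unique residue mod 312.
    Write x = 35 + 39·t and substitute into x ≡ 4 (mod 8): 39·t ≡ 4 − 35 = -31 (mod 8).
    Reduce coefficients mod 8: 7·t ≡ 1 (mod 8).
    The inverse of 7 mod 8 is 7 (since 7·7 = 49 = 6·8 + 1), so t ≡ 7·1 = 7 ≡ 7 (mod 8).
    Then x = 35 + 39·7 = 308, valid modulo lcm(39, 8) = 312: x ≡ 308 (mod 312).
Verify: 308 mod 13 = 9 ✓, 308 mod 3 = 2 ✓, 308 mod 8 = 4 ✓.

x ≡ 308 (mod 312).


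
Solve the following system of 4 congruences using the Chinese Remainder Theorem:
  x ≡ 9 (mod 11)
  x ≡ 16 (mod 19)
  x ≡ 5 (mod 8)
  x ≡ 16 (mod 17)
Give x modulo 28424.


Product of moduli M = 11 · 19 · 8 · 17 = 28424.
Merge one congruence at a time:
  Start: x ≡ 9 (mod 11).
  Combine with x ≡ 16 (mod 19); new modulus lcm = 209.
    Write x = 9 + 11·t and substitute into x ≡ 16 (mod 19): 11·t ≡ 16 − 9 = 7 (mod 19).
    The inverse of 11 mod 19 is 7 (since 11·7 = 77 = 4·19 + 1), so t ≡ 7·7 = 49 ≡ 11 (mod 19).
    Then x = 9 + 11·11 = 130, valid modulo lcm(11, 19) = 209: x ≡ 130 (mod 209).
  Combine with x ≡ 5 (mod 8); new modulus lcm = 1672.
    Write x = 130 + 209·t and substitute into x ≡ 5 (mod 8): 209·t ≡ 5 − 130 = -125 (mod 8).
    Reduce coefficients mod 8: 1·t ≡ 3 (mod 8).
    So t ≡ 3 (mod 8).
    Then x = 130 + 209·3 = 757, valid modulo lcm(209, 8) = 1672: x ≡ 757 (mod 1672).
  Combine with x ≡ 16 (mod 17); new modulus lcm = 28424.
    Write x = 757 + 1672·t and substitute into x ≡ 16 (mod 17): 1672·t ≡ 16 − 757 = -741 (mod 17).
    Reduce coefficients mod 17: 6·t ≡ 7 (mod 17).
    The inverse of 6 mod 17 is 3 (since 6·3 = 18 = 1·17 + 1), so t ≡ 3·7 = 21 ≡ 4 (mod 17).
    Then x = 757 + 1672·4 = 7445, valid modulo lcm(1672, 17) = 28424: x ≡ 7445 (mod 28424).
Verify against each original: 7445 mod 11 = 9, 7445 mod 19 = 16, 7445 mod 8 = 5, 7445 mod 17 = 16.

x ≡ 7445 (mod 28424).


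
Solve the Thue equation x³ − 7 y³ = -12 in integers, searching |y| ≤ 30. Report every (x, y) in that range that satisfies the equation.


The equation is x³ - 7y³ = -12. For fixed y, x³ = 7·y³ − 12, so a solution requires the RHS to be a perfect cube.
Strategy: iterate y from -30 to 30, compute RHS = 7·y³ − 12, and check whether it is a (positive or negative) perfect cube.
Check small values of y:
  y = 0: RHS = -12 is not a perfect cube.
  y = 1: RHS = -5 is not a perfect cube.
  y = -1: RHS = -19 is not a perfect cube.
  y = 2: RHS = 44 is not a perfect cube.
  y = -2: RHS = -68 is not a perfect cube.
  y = 3: RHS = 177 is not a perfect cube.
  y = -3: RHS = -201 is not a perfect cube.
Continuing the search up to |y| = 30 finds no solutions either.
No (x, y) in the scanned range satisfies the equation.

No integer solutions with |y| ≤ 30.


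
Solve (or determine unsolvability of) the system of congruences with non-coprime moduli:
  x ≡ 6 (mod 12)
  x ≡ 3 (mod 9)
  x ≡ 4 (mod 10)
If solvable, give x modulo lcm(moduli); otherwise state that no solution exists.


Moduli 12, 9, 10 are not pairwise coprime, so CRT works modulo lcm(m_i) when all pairwise compatibility conditions hold.
Pairwise compatibility: gcd(m_i, m_j) must divide a_i - a_j for every pair.
Merge one congruence at a time:
  Start: x ≡ 6 (mod 12).
  Combine with x ≡ 3 (mod 9): gcd(12, 9) = 3; 3 - 6 = -3, which IS divisible by 3, so compatible.
    Write x = 6 + 12·t and substitute into x ≡ 3 (mod 9): 12·t ≡ 3 − 6 = -3 (mod 9).
    Divide the congruence (and modulus) by g = 3: 4·t ≡ -1 (mod 3).
    Reduce coefficients mod 3: 1·t ≡ 2 (mod 3).
    So t ≡ 2 (mod 3).
    Then x = 6 + 12·2 = 30, valid modulo lcm(12, 9) = 36: x ≡ 30 (mod 36).
  Combine with x ≡ 4 (mod 10): gcd(36, 10) = 2; 4 - 30 = -26, which IS divisible by 2, so compatible.
    Write x = 30 + 36·t and substitute into x ≡ 4 (mod 10): 36·t ≡ 4 − 30 = -26 (mod 10).
    Divide the congruence (and modulus) by g = 2: 18·t ≡ -13 (mod 5).
    Reduce coefficients mod 5: 3·t ≡ 2 (mod 5).
    The inverse of 3 mod 5 is 2 (since 3·2 = 6 = 1·5 + 1), so t ≡ 2·2 = 4 ≡ 4 (mod 5).
    Then x = 30 + 36·4 = 174, valid modulo lcm(36, 10) = 180: x ≡ 174 (mod 180).
Verify: 174 mod 12 = 6, 174 mod 9 = 3, 174 mod 10 = 4.

x ≡ 174 (mod 180).


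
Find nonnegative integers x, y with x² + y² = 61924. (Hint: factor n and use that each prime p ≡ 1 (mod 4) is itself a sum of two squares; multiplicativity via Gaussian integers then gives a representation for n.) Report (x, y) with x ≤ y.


Step 1: Factor n = 61924 = 2^2 · 113 · 137.
Step 2: Check the mod-4 condition on each prime factor: 2 = 2 (special); 113 ≡ 1 (mod 4), exponent 1; 137 ≡ 1 (mod 4), exponent 1.
All primes ≡ 3 (mod 4) appear to even exponent (or don't appear), so by the two-squares theorem n IS expressible as a sum of two squares.
Step 3: Build a representation. Group n = k² · m with k = 2 and m = 113 · 137 = 15481 (a product of primes ≡ 1 (mod 4)); a representation of m scales to one of n via (k·x)² + (k·y)² = k²(x² + y²). Each prime p ≡ 1 (mod 4) is itself a sum of two squares; find a² by testing p − a² for a perfect square:
  113: 113 − 1² = 112, 113 − 2² = 109, 113 − 3² = 104, 113 − 4² = 97, 113 − 5² = 88, 113 − 6² = 77, 113 − 7² = 64 = 8² ⇒ 113 = 7² + 8².
  137: 137 − 1² = 136, 137 − 2² = 133, 137 − 3² = 128, 137 − 4² = 121 = 11² ⇒ 137 = 4² + 11².
  Combine using the Brahmagupta–Fibonacci identity (a² + b²)(c² + d²) = (ac − bd)² + (ad + bc)² = (ac + bd)² + (ad − bc)²:
  113 · 137 = 15481: from (7² + 8²)(4² + 11²), take (7·4 − 8·11, 7·11 + 8·4) = (28 − 88, 77 + 32) = (-60, 109); dropping signs (only squares matter) gives (60, 109); check 60² + 109² = 3600 + 11881 = 15481 ✓.
  Scale by k = 2: (2·60, 2·109) = (120, 218).
Step 4: Order so x ≤ y and verify: 120² + 218² = 14400 + 47524 = 61924 = n. ✓

n = 61924 = 120² + 218² (one valid representation with x ≤ y).


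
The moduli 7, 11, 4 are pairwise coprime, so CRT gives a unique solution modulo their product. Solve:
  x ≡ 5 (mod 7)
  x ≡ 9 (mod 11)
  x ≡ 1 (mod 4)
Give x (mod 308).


Moduli 7, 11, 4 are pairwise coprime; by CRT there is a unique solution modulo M = 7 · 11 · 4 = 308.
Solve pairwise, accumulating the modulus:
  Start with x ≡ 5 (mod 7).
  Combine with x ≡ 9 (mod 11): since gcd(7, 11) = 1, we get a unique residue mod 77.
    Write x = 5 + 7·t and substitute into x ≡ 9 (mod 11): 7·t ≡ 9 − 5 = 4 (mod 11).
    The inverse of 7 mod 11 is 8 (since 7·8 = 56 = 5·11 + 1), so t ≡ 8·4 = 32 ≡ 10 (mod 11).
    Then x = 5 + 7·10 = 75, valid modulo lcm(7, 11) = 77: x ≡ 75 (mod 77).
  Combine with x ≡ 1 (mod 4): since gcd(77, 4) = 1, we get a unique residue mod 308.
    Write x = 75 + 77·t and substitute into x ≡ 1 (mod 4): 77·t ≡ 1 − 75 = -74 (mod 4).
    Reduce coefficients mod 4: 1·t ≡ 2 (mod 4).
    So t ≡ 2 (mod 4).
    Then x = 75 + 77·2 = 229, valid modulo lcm(77, 4) = 308: x ≡ 229 (mod 308).
Verify: 229 mod 7 = 5 ✓, 229 mod 11 = 9 ✓, 229 mod 4 = 1 ✓.

x ≡ 229 (mod 308).


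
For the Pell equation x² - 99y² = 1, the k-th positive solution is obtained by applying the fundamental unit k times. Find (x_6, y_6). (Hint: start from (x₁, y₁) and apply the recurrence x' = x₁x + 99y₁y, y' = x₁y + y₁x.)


Step 1: Find the fundamental solution (x₁, y₁) of x² - 99y² = 1.
  Expand √99 as a continued fraction. a₀ = ⌊√99⌋ = 9; iterate m_{k+1} = d_k·a_k − m_k, d_{k+1} = (99 − m_{k+1}²)/d_k, a_{k+1} = ⌊(a₀ + m_{k+1})/d_{k+1}⌋ (starting m₀ = 0, d₀ = 1), with convergents p_k = a_k·p_{k-1} + p_{k-2}, q_k = a_k·q_{k-1} + q_{k-2} (p₋₁ = 1, q₋₁ = 0):
  k = 0: a₀ = 9; p₀/q₀ = 9/1; p₀² − 99·q₀² = 81 − 99 = -18.
  k = 1: m = 9, d = 18, a = ⌊(9 + 9)/18⌋ = 1; p/q = (1·9 + 1)/(1·1 + 0) = 10/1; p² − 99·q² = 100 − 99 = 1.
  The first convergent with p² − 99·q² = 1 gives the fundamental solution (x₁, y₁) = (10, 1).
Step 2: Apply the recurrence (x_{n+1}, y_{n+1}) = (x₁x_n + 99y₁y_n, x₁y_n + y₁x_n) repeatedly.
  From (x_1, y_1) = (10, 1): x_2 = 10·10 + 99·1·1 = 199; y_2 = 10·1 + 1·10 = 20.
  From (x_2, y_2) = (199, 20): x_3 = 10·199 + 99·1·20 = 3970; y_3 = 10·20 + 1·199 = 399.
  From (x_3, y_3) = (3970, 399): x_4 = 10·3970 + 99·1·399 = 79201; y_4 = 10·399 + 1·3970 = 7960.
  From (x_4, y_4) = (79201, 7960): x_5 = 10·79201 + 99·1·7960 = 1580050; y_5 = 10·7960 + 1·79201 = 158801.
  From (x_5, y_5) = (1580050, 158801): x_6 = 10·1580050 + 99·1·158801 = 31521799; y_6 = 10·158801 + 1·1580050 = 3168060.
Step 3: Verify x_6² - 99·y_6² = 993623812196401 - 993623812196400 = 1 (should be 1). ✓

(x_1, y_1) = (10, 1); (x_6, y_6) = (31521799, 3168060).


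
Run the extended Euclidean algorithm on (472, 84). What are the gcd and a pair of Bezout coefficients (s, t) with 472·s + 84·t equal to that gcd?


Euclidean algorithm on (472, 84) — divide until remainder is 0:
  472 = 5 · 84 + 52
  84 = 1 · 52 + 32
  52 = 1 · 32 + 20
  32 = 1 · 20 + 12
  20 = 1 · 12 + 8
  12 = 1 · 8 + 4
  8 = 2 · 4 + 0
gcd(472, 84) = 4.
Track Bezout coefficients alongside the remainders: start with r₀ = 472 = a·1 + b·0 (s = 1, t = 0) and r₁ = 84 = a·0 + b·1 (s = 0, t = 1); each new remainder r_{k+1} = r_{k-1} − q_k·r_k inherits s_{k+1} = s_{k-1} − q_k·s_k, t_{k+1} = t_{k-1} − q_k·t_k, so r_k = a·s_k + b·t_k at every step:
  q = 5: r = 52, s = 1 − 5·0 = 1, t = 0 − 5·1 = -5  (check: 472·1 + 84·(-5) = 52)
  q = 1: r = 32, s = 0 − 1·1 = -1, t = 1 − 1·(-5) = 6  (check: 472·(-1) + 84·6 = 32)
  q = 1: r = 20, s = 1 − 1·(-1) = 2, t = -5 − 1·6 = -11  (check: 472·2 + 84·(-11) = 20)
  q = 1: r = 12, s = -1 − 1·2 = -3, t = 6 − 1·(-11) = 17  (check: 472·(-3) + 84·17 = 12)
  q = 1: r = 8, s = 2 − 1·(-3) = 5, t = -11 − 1·17 = -28  (check: 472·5 + 84·(-28) = 8)
  q = 1: r = 4, s = -3 − 1·5 = -8, t = 17 − 1·(-28) = 45  (check: 472·(-8) + 84·45 = 4)
The row with r = 4 (the gcd) gives the Bezout coefficients s = -8, t = 45.
Result: 472 · (-8) + 84 · (45) = 4.

gcd(472, 84) = 4; s = -8, t = 45 (check: 472·(-8) + 84·45 = 4).


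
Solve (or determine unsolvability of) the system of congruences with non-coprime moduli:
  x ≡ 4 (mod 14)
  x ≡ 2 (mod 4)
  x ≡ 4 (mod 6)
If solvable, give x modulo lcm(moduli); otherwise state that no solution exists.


Moduli 14, 4, 6 are not pairwise coprime, so CRT works modulo lcm(m_i) when all pairwise compatibility conditions hold.
Pairwise compatibility: gcd(m_i, m_j) must divide a_i - a_j for every pair.
Merge one congruence at a time:
  Start: x ≡ 4 (mod 14).
  Combine with x ≡ 2 (mod 4): gcd(14, 4) = 2; 2 - 4 = -2, which IS divisible by 2, so compatible.
    Write x = 4 + 14·t and substitute into x ≡ 2 (mod 4): 14·t ≡ 2 − 4 = -2 (mod 4).
    Divide the congruence (and modulus) by g = 2: 7·t ≡ -1 (mod 2).
    Reduce coefficients mod 2: 1·t ≡ 1 (mod 2).
    So t ≡ 1 (mod 2).
    Then x = 4 + 14·1 = 18, valid modulo lcm(14, 4) = 28: x ≡ 18 (mod 28).
  Combine with x ≡ 4 (mod 6): gcd(28, 6) = 2; 4 - 18 = -14, which IS divisible by 2, so compatible.
    Write x = 18 + 28·t and substitute into x ≡ 4 (mod 6): 28·t ≡ 4 − 18 = -14 (mod 6).
    Divide the congruence (and modulus) by g = 2: 14·t ≡ -7 (mod 3).
    Reduce coefficients mod 3: 2·t ≡ 2 (mod 3).
    The inverse of 2 mod 3 is 2 (since 2·2 = 4 = 1·3 + 1), so t ≡ 2·2 = 4 ≡ 1 (mod 3).
    Then x = 18 + 28·1 = 46, valid modulo lcm(28, 6) = 84: x ≡ 46 (mod 84).
Verify: 46 mod 14 = 4, 46 mod 4 = 2, 46 mod 6 = 4.

x ≡ 46 (mod 84).


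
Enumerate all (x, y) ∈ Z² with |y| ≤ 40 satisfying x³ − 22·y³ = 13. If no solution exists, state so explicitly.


The equation is x³ - 22y³ = 13. For fixed y, x³ = 22·y³ + 13, so a solution requires the RHS to be a perfect cube.
Strategy: iterate y from -40 to 40, compute RHS = 22·y³ + 13, and check whether it is a (positive or negative) perfect cube.
Check small values of y:
  y = 0: RHS = 13 is not a perfect cube.
  y = 1: RHS = 35 is not a perfect cube.
  y = -1: RHS = -9 is not a perfect cube.
  y = 2: RHS = 189 is not a perfect cube.
  y = -2: RHS = -163 is not a perfect cube.
  y = 3: RHS = 607 is not a perfect cube.
  y = -3: RHS = -581 is not a perfect cube.
Continuing the search up to |y| = 40 finds no solutions either.
No (x, y) in the scanned range satisfies the equation.

No integer solutions with |y| ≤ 40.


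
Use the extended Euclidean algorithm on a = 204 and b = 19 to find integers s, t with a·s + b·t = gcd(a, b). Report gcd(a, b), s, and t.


Euclidean algorithm on (204, 19) — divide until remainder is 0:
  204 = 10 · 19 + 14
  19 = 1 · 14 + 5
  14 = 2 · 5 + 4
  5 = 1 · 4 + 1
  4 = 4 · 1 + 0
gcd(204, 19) = 1.
Track Bezout coefficients alongside the remainders: start with r₀ = 204 = a·1 + b·0 (s = 1, t = 0) and r₁ = 19 = a·0 + b·1 (s = 0, t = 1); each new remainder r_{k+1} = r_{k-1} − q_k·r_k inherits s_{k+1} = s_{k-1} − q_k·s_k, t_{k+1} = t_{k-1} − q_k·t_k, so r_k = a·s_k + b·t_k at every step:
  q = 10: r = 14, s = 1 − 10·0 = 1, t = 0 − 10·1 = -10  (check: 204·1 + 19·(-10) = 14)
  q = 1: r = 5, s = 0 − 1·1 = -1, t = 1 − 1·(-10) = 11  (check: 204·(-1) + 19·11 = 5)
  q = 2: r = 4, s = 1 − 2·(-1) = 3, t = -10 − 2·11 = -32  (check: 204·3 + 19·(-32) = 4)
  q = 1: r = 1, s = -1 − 1·3 = -4, t = 11 − 1·(-32) = 43  (check: 204·(-4) + 19·43 = 1)
The row with r = 1 (the gcd) gives the Bezout coefficients s = -4, t = 43.
Result: 204 · (-4) + 19 · (43) = 1.

gcd(204, 19) = 1; s = -4, t = 43 (check: 204·(-4) + 19·43 = 1).


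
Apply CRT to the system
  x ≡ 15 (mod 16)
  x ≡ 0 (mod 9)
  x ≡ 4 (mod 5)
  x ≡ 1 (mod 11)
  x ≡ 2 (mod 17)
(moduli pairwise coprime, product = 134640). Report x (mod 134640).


Product of moduli M = 16 · 9 · 5 · 11 · 17 = 134640.
Merge one congruence at a time:
  Start: x ≡ 15 (mod 16).
  Combine with x ≡ 0 (mod 9); new modulus lcm = 144.
    Write x = 15 + 16·t and substitute into x ≡ 0 (mod 9): 16·t ≡ 0 − 15 = -15 (mod 9).
    Reduce coefficients mod 9: 7·t ≡ 3 (mod 9).
    The inverse of 7 mod 9 is 4 (since 7·4 = 28 = 3·9 + 1), so t ≡ 4·3 = 12 ≡ 3 (mod 9).
    Then x = 15 + 16·3 = 63, valid modulo lcm(16, 9) = 144: x ≡ 63 (mod 144).
  Combine with x ≡ 4 (mod 5); new modulus lcm = 720.
    Write x = 63 + 144·t and substitute into x ≡ 4 (mod 5): 144·t ≡ 4 − 63 = -59 (mod 5).
    Reduce coefficients mod 5: 4·t ≡ 1 (mod 5).
    The inverse of 4 mod 5 is 4 (since 4·4 = 16 = 3·5 + 1), so t ≡ 4·1 = 4 ≡ 4 (mod 5).
    Then x = 63 + 144·4 = 639, valid modulo lcm(144, 5) = 720: x ≡ 639 (mod 720).
  Combine with x ≡ 1 (mod 11); new modulus lcm = 7920.
    Write x = 639 + 720·t and substitute into x ≡ 1 (mod 11): 720·t ≡ 1 − 639 = -638 (mod 11).
    Reduce coefficients mod 11: 5·t ≡ 0 (mod 11).
    The inverse of 5 mod 11 is 9 (since 5·9 = 45 = 4·11 + 1), so t ≡ 9·0 = 0 ≡ 0 (mod 11).
    Then x = 639 + 720·0 = 639, valid modulo lcm(720, 11) = 7920: x ≡ 639 (mod 7920).
  Combine with x ≡ 2 (mod 17); new modulus lcm = 134640.
    Write x = 639 + 7920·t and substitute into x ≡ 2 (mod 17): 7920·t ≡ 2 − 639 = -637 (mod 17).
    Reduce coefficients mod 17: 15·t ≡ 9 (mod 17).
    The inverse of 15 mod 17 is 8 (since 15·8 = 120 = 7·17 + 1), so t ≡ 8·9 = 72 ≡ 4 (mod 17).
    Then x = 639 + 7920·4 = 32319, valid modulo lcm(7920, 17) = 134640: x ≡ 32319 (mod 134640).
Verify against each original: 32319 mod 16 = 15, 32319 mod 9 = 0, 32319 mod 5 = 4, 32319 mod 11 = 1, 32319 mod 17 = 2.

x ≡ 32319 (mod 134640).


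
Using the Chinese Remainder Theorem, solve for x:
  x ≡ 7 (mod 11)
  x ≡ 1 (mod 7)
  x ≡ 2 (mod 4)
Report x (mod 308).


Moduli 11, 7, 4 are pairwise coprime; by CRT there is a unique solution modulo M = 11 · 7 · 4 = 308.
Solve pairwise, accumulating the modulus:
  Start with x ≡ 7 (mod 11).
  Combine with x ≡ 1 (mod 7): since gcd(11, 7) = 1, we get a unique residue mod 77.
    Write x = 7 + 11·t and substitute into x ≡ 1 (mod 7): 11·t ≡ 1 − 7 = -6 (mod 7).
    Reduce coefficients mod 7: 4·t ≡ 1 (mod 7).
    The inverse of 4 mod 7 is 2 (since 4·2 = 8 = 1·7 + 1), so t ≡ 2·1 = 2 ≡ 2 (mod 7).
    Then x = 7 + 11·2 = 29, valid modulo lcm(11, 7) = 77: x ≡ 29 (mod 77).
  Combine with x ≡ 2 (mod 4): since gcd(77, 4) = 1, we get a unique residue mod 308.
    Write x = 29 + 77·t and substitute into x ≡ 2 (mod 4): 77·t ≡ 2 − 29 = -27 (mod 4).
    Reduce coefficients mod 4: 1·t ≡ 1 (mod 4).
    So t ≡ 1 (mod 4).
    Then x = 29 + 77·1 = 106, valid modulo lcm(77, 4) = 308: x ≡ 106 (mod 308).
Verify: 106 mod 11 = 7 ✓, 106 mod 7 = 1 ✓, 106 mod 4 = 2 ✓.

x ≡ 106 (mod 308).


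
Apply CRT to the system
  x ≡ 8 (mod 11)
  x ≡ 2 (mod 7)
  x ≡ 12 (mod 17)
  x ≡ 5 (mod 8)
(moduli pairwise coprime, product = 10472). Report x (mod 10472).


Product of moduli M = 11 · 7 · 17 · 8 = 10472.
Merge one congruence at a time:
  Start: x ≡ 8 (mod 11).
  Combine with x ≡ 2 (mod 7); new modulus lcm = 77.
    Write x = 8 + 11·t and substitute into x ≡ 2 (mod 7): 11·t ≡ 2 − 8 = -6 (mod 7).
    Reduce coefficients mod 7: 4·t ≡ 1 (mod 7).
    The inverse of 4 mod 7 is 2 (since 4·2 = 8 = 1·7 + 1), so t ≡ 2·1 = 2 ≡ 2 (mod 7).
    Then x = 8 + 11·2 = 30, valid modulo lcm(11, 7) = 77: x ≡ 30 (mod 77).
  Combine with x ≡ 12 (mod 17); new modulus lcm = 1309.
    Write x = 30 + 77·t and substitute into x ≡ 12 (mod 17): 77·t ≡ 12 − 30 = -18 (mod 17).
    Reduce coefficients mod 17: 9·t ≡ 16 (mod 17).
    The inverse of 9 mod 17 is 2 (since 9·2 = 18 = 1·17 + 1), so t ≡ 2·16 = 32 ≡ 15 (mod 17).
    Then x = 30 + 77·15 = 1185, valid modulo lcm(77, 17) = 1309: x ≡ 1185 (mod 1309).
  Combine with x ≡ 5 (mod 8); new modulus lcm = 10472.
    Write x = 1185 + 1309·t and substitute into x ≡ 5 (mod 8): 1309·t ≡ 5 − 1185 = -1180 (mod 8).
    Reduce coefficients mod 8: 5·t ≡ 4 (mod 8).
    The inverse of 5 mod 8 is 5 (since 5·5 = 25 = 3·8 + 1), so t ≡ 5·4 = 20 ≡ 4 (mod 8).
    Then x = 1185 + 1309·4 = 6421, valid modulo lcm(1309, 8) = 10472: x ≡ 6421 (mod 10472).
Verify against each original: 6421 mod 11 = 8, 6421 mod 7 = 2, 6421 mod 17 = 12, 6421 mod 8 = 5.

x ≡ 6421 (mod 10472).


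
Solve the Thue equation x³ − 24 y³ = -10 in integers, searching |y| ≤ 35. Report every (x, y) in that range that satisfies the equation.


The equation is x³ - 24y³ = -10. For fixed y, x³ = 24·y³ − 10, so a solution requires the RHS to be a perfect cube.
Strategy: iterate y from -35 to 35, compute RHS = 24·y³ − 10, and check whether it is a (positive or negative) perfect cube.
Check small values of y:
  y = 0: RHS = -10 is not a perfect cube.
  y = 1: RHS = 14 is not a perfect cube.
  y = -1: RHS = -34 is not a perfect cube.
  y = 2: RHS = 182 is not a perfect cube.
  y = -2: RHS = -202 is not a perfect cube.
  y = 3: RHS = 638 is not a perfect cube.
  y = -3: RHS = -658 is not a perfect cube.
Continuing the search up to |y| = 35 finds no solutions either.
No (x, y) in the scanned range satisfies the equation.

No integer solutions with |y| ≤ 35.


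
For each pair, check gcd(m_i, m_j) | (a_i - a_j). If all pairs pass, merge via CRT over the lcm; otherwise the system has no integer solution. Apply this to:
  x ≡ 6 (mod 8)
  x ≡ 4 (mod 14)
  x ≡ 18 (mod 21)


Moduli 8, 14, 21 are not pairwise coprime, so CRT works modulo lcm(m_i) when all pairwise compatibility conditions hold.
Pairwise compatibility: gcd(m_i, m_j) must divide a_i - a_j for every pair.
Merge one congruence at a time:
  Start: x ≡ 6 (mod 8).
  Combine with x ≡ 4 (mod 14): gcd(8, 14) = 2; 4 - 6 = -2, which IS divisible by 2, so compatible.
    Write x = 6 + 8·t and substitute into x ≡ 4 (mod 14): 8·t ≡ 4 − 6 = -2 (mod 14).
    Divide the congruence (and modulus) by g = 2: 4·t ≡ -1 (mod 7).
    Reduce coefficients mod 7: 4·t ≡ 6 (mod 7).
    The inverse of 4 mod 7 is 2 (since 4·2 = 8 = 1·7 + 1), so t ≡ 2·6 = 12 ≡ 5 (mod 7).
    Then x = 6 + 8·5 = 46, valid modulo lcm(8, 14) = 56: x ≡ 46 (mod 56).
  Combine with x ≡ 18 (mod 21): gcd(56, 21) = 7; 18 - 46 = -28, which IS divisible by 7, so compatible.
    Write x = 46 + 56·t and substitute into x ≡ 18 (mod 21): 56·t ≡ 18 − 46 = -28 (mod 21).
    Divide the congruence (and modulus) by g = 7: 8·t ≡ -4 (mod 3).
    Reduce coefficients mod 3: 2·t ≡ 2 (mod 3).
    The inverse of 2 mod 3 is 2 (since 2·2 = 4 = 1·3 + 1), so t ≡ 2·2 = 4 ≡ 1 (mod 3).
    Then x = 46 + 56·1 = 102, valid modulo lcm(56, 21) = 168: x ≡ 102 (mod 168).
Verify: 102 mod 8 = 6, 102 mod 14 = 4, 102 mod 21 = 18.

x ≡ 102 (mod 168).


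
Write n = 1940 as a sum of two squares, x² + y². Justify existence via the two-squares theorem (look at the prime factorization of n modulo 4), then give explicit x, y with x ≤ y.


Step 1: Factor n = 1940 = 2^2 · 5 · 97.
Step 2: Check the mod-4 condition on each prime factor: 2 = 2 (special); 5 ≡ 1 (mod 4), exponent 1; 97 ≡ 1 (mod 4), exponent 1.
All primes ≡ 3 (mod 4) appear to even exponent (or don't appear), so by the two-squares theorem n IS expressible as a sum of two squares.
Step 3: Build a representation. Group n = k² · m with k = 2 and m = 5 · 97 = 485 (a product of primes ≡ 1 (mod 4)); a representation of m scales to one of n via (k·x)² + (k·y)² = k²(x² + y²). Each prime p ≡ 1 (mod 4) is itself a sum of two squares; find a² by testing p − a² for a perfect square:
  5: 5 − 1² = 4 = 2² ⇒ 5 = 1² + 2².
  97: 97 − 1² = 96, 97 − 2² = 93, 97 − 3² = 88, 97 − 4² = 81 = 9² ⇒ 97 = 4² + 9².
  Combine using the Brahmagupta–Fibonacci identity (a² + b²)(c² + d²) = (ac − bd)² + (ad + bc)² = (ac + bd)² + (ad − bc)²:
  5 · 97 = 485: from (1² + 2²)(4² + 9²), take (1·4 − 2·9, 1·9 + 2·4) = (4 − 18, 9 + 8) = (-14, 17); dropping signs (only squares matter) gives (14, 17); check 14² + 17² = 196 + 289 = 485 ✓.
  Scale by k = 2: (2·14, 2·17) = (28, 34).
Step 4: Order so x ≤ y and verify: 28² + 34² = 784 + 1156 = 1940 = n. ✓

n = 1940 = 28² + 34² (one valid representation with x ≤ y).
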